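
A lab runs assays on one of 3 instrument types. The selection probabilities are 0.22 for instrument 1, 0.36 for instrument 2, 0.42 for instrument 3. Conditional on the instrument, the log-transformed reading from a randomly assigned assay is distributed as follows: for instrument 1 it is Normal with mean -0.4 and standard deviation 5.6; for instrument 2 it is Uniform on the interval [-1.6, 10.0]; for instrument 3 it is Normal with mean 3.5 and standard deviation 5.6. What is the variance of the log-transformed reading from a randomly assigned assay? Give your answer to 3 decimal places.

Per component, 1: μ=-0.4, E[X²]=31.52; 2: μ=4.2, E[X²]=28.8533; 3: μ=3.5, E[X²]=43.61.
E[X] = 0.22·-0.4 + 0.36·4.2 + 0.42·3.5 = 2.894.
E[X²] = 0.22·31.52 + 0.36·28.8533 + 0.42·43.61 = 35.6378.
Var(X) = E[X²] − (E[X])² = 35.6378 − 8.37524 = 27.2626.

27.263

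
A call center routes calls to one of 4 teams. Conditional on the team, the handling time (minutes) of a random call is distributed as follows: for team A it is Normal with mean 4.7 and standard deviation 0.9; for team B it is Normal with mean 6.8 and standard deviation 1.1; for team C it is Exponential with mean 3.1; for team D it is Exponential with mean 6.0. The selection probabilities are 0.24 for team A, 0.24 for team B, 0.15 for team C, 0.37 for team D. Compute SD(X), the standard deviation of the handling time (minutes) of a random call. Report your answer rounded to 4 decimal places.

Per component, A: μ=4.7, E[X²]=22.9; B: μ=6.8, E[X²]=47.45; C: μ=3.1, E[X²]=19.22; D: μ=6, E[X²]=72.
E[X] = 0.24·4.7 + 0.24·6.8 + 0.15·3.1 + 0.37·6 = 5.445.
E[X²] = 0.24·22.9 + 0.24·47.45 + 0.15·19.22 + 0.37·72 = 46.407.
Var(X) = E[X²] − (E[X])² = 46.407 − 29.648 = 16.759.
SD(X) = √16.759 = 4.09377.

4.0938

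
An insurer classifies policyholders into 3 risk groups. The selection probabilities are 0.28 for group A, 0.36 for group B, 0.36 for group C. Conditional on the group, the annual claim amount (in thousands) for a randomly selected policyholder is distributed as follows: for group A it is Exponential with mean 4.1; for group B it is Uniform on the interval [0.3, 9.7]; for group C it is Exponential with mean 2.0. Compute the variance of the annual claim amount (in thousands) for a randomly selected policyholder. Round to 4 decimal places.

10.4902

Per component, A: μ=4.1, E[X²]=33.62; B: μ=5, E[X²]=32.3633; C: μ=2, E[X²]=8.
E[X] = 0.28·4.1 + 0.36·5 + 0.36·2 = 3.668.
E[X²] = 0.28·33.62 + 0.36·32.3633 + 0.36·8 = 23.9444.
Var(X) = E[X²] − (E[X])² = 23.9444 − 13.4542 = 10.4902.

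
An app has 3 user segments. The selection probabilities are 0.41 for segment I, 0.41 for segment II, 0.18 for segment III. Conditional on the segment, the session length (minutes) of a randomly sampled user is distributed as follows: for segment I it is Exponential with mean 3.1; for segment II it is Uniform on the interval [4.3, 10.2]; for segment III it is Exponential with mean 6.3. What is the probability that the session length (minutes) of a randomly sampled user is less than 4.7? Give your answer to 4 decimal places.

0.4424

Conditional on each segment, P(X < 4.7): I: 0.78044; II: 0.0677966; III: 0.525755.
By total probability, P(X < 4.7) = 0.41·0.78044 + 0.41·0.0677966 + 0.18·0.525755 = 0.442413.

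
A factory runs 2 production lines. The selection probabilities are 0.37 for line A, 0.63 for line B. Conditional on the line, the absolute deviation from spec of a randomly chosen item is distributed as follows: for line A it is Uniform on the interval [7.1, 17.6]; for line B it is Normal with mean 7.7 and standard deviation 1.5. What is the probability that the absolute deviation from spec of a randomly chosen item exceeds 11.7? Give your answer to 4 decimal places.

Conditional on each line, P(X > 11.7): A: 0.561905; B: 0.00383038.
By total probability, P(X > 11.7) = 0.37·0.561905 + 0.63·0.00383038 = 0.210318.

0.2103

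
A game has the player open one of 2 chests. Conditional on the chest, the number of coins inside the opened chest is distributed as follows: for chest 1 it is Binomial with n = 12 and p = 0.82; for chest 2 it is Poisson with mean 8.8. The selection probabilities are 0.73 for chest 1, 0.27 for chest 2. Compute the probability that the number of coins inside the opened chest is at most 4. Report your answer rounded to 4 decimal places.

Conditional on each chest, P(X ≤ 4): 1: 0.000272337; 2: 0.0620978.
By total probability, P(X ≤ 4) = 0.73·0.000272337 + 0.27·0.0620978 = 0.0169652.

0.0170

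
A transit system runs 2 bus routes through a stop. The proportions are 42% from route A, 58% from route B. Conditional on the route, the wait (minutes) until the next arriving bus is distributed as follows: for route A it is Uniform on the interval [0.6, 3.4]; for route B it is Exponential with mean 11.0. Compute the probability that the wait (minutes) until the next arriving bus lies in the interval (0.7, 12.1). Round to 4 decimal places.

0.7562

Conditional on each route, P(0.7 < X < 12.1): A: 0.964286; B: 0.605475.
By total probability, P(0.7 < X < 12.1) = 0.42·0.964286 + 0.58·0.605475 = 0.756176.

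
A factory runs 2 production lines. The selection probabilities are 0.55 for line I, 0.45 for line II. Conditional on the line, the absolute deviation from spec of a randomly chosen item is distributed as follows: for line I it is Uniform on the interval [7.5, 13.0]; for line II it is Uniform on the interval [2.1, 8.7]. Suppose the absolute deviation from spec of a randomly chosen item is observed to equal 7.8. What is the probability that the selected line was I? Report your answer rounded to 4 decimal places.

Likelihoods f(7.8 | ·): I: 0.181818; II: 0.151515.
Posterior ∝ prior × likelihood. Numerator for I: 0.55·0.181818 = 0.1.
Normalizing constant: 0.55·0.181818 + 0.45·0.151515 = 0.168182.
P(I | observation) = 0.1 / 0.168182 = 0.594595.

0.5946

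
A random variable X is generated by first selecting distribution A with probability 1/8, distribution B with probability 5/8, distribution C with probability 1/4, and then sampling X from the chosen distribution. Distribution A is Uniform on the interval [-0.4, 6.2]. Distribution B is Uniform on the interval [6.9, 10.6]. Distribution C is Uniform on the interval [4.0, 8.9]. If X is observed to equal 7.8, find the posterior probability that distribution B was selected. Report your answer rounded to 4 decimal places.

0.7680

Likelihoods f(7.8 | ·): A: 0; B: 0.27027; C: 0.204082.
Posterior ∝ prior × likelihood. Numerator for B: 0.625·0.27027 = 0.168919.
Normalizing constant: 0.125·0 + 0.625·0.27027 + 0.25·0.204082 = 0.219939.
P(B | observation) = 0.168919 / 0.219939 = 0.768025.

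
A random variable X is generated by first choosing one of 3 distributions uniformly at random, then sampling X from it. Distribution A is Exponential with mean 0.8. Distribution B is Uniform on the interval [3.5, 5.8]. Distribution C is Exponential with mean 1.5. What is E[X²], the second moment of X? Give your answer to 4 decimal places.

9.2811

For each component E[X²] = Var + (mean)², giving A: 1.28; B: 22.0633; C: 4.5.
Overall E[X²] = 0.333333·1.28 + 0.333333·22.0633 + 0.333333·4.5 = 9.28111.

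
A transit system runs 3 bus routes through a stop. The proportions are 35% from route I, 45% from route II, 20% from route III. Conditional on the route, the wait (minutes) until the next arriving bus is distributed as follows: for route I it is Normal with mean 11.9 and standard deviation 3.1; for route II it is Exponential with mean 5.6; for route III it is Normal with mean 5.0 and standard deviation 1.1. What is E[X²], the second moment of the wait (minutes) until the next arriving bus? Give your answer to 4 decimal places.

For each component E[X²] = Var + (mean)², giving I: 151.22; II: 62.72; III: 26.21.
Overall E[X²] = 0.35·151.22 + 0.45·62.72 + 0.2·26.21 = 86.393.

86.3930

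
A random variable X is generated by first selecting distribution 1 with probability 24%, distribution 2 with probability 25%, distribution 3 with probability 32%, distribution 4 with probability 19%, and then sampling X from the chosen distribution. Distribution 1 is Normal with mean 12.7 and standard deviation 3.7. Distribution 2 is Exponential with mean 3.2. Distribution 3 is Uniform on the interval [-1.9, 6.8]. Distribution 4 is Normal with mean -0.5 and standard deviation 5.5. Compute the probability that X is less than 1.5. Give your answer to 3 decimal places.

Conditional on each component, P(X < 1.5): 1: 0.00123486; 2: 0.374216; 3: 0.390805; 4: 0.641935.
By total probability, P(X < 1.5) = 0.24·0.00123486 + 0.25·0.374216 + 0.32·0.390805 + 0.19·0.641935 = 0.340876.

0.341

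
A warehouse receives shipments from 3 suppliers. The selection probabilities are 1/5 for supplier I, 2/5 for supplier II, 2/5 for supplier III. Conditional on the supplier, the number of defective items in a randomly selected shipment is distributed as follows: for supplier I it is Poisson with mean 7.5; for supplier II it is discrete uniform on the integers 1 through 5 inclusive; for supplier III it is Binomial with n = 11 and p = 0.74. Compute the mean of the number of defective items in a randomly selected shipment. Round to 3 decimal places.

Component means — I: 7.5; II: 3; III: 8.14.
E[X] = 0.2·7.5 + 0.4·3 + 0.4·8.14 = 5.956.

5.956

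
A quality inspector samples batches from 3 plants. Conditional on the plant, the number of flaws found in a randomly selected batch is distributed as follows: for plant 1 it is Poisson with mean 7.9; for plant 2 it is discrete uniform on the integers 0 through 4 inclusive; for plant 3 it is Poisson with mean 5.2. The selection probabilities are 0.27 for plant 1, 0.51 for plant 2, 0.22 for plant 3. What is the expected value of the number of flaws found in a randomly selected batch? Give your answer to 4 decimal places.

Component means — 1: 7.9; 2: 2; 3: 5.2.
E[X] = 0.27·7.9 + 0.51·2 + 0.22·5.2 = 4.297.

4.2970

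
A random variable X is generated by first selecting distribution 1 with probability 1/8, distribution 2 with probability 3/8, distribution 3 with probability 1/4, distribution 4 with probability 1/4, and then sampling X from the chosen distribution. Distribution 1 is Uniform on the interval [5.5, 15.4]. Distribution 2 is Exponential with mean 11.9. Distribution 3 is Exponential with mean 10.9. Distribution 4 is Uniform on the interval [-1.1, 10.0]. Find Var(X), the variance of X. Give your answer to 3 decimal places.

Per component, 1: μ=10.45, E[X²]=117.37; 2: μ=11.9, E[X²]=283.22; 3: μ=10.9, E[X²]=237.62; 4: μ=4.45, E[X²]=30.07.
E[X] = 0.125·10.45 + 0.375·11.9 + 0.25·10.9 + 0.25·4.45 = 9.60625.
E[X²] = 0.125·117.37 + 0.375·283.22 + 0.25·237.62 + 0.25·30.07 = 187.801.
Var(X) = E[X²] − (E[X])² = 187.801 − 92.28 = 95.5212.

95.521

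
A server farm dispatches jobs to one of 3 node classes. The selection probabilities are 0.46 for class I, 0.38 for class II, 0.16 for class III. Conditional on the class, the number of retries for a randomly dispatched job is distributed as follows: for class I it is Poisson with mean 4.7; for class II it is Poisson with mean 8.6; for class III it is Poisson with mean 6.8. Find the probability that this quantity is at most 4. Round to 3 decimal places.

0.285

Conditional on each class, P(X ≤ 4): I: 0.494609; II: 0.070054; III: 0.192031.
By total probability, P(X ≤ 4) = 0.46·0.494609 + 0.38·0.070054 + 0.16·0.192031 = 0.284865.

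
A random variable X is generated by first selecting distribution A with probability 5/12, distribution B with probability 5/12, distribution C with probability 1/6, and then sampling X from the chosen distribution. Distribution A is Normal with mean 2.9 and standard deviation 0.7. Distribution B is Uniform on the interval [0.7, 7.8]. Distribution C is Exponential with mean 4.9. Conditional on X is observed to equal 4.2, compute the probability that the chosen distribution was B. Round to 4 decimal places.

0.5083

Likelihoods f(4.2 | ·): A: 0.101596; B: 0.140845; C: 0.0866067.
Posterior ∝ prior × likelihood. Numerator for B: 0.416667·0.140845 = 0.0586854.
Normalizing constant: 0.416667·0.101596 + 0.416667·0.140845 + 0.166667·0.0866067 = 0.115451.
P(B | observation) = 0.0586854 / 0.115451 = 0.508313.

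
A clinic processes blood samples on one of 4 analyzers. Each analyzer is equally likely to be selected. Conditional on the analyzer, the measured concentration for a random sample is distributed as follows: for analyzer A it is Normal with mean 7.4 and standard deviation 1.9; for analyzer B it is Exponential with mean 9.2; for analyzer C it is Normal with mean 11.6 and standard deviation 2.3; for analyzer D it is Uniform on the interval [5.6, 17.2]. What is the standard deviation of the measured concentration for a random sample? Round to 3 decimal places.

5.400

Per component, A: μ=7.4, E[X²]=58.37; B: μ=9.2, E[X²]=169.28; C: μ=11.6, E[X²]=139.85; D: μ=11.4, E[X²]=141.173.
E[X] = 0.25·7.4 + 0.25·9.2 + 0.25·11.6 + 0.25·11.4 = 9.9.
E[X²] = 0.25·58.37 + 0.25·169.28 + 0.25·139.85 + 0.25·141.173 = 127.168.
Var(X) = E[X²] − (E[X])² = 127.168 − 98.01 = 29.1583.
SD(X) = √29.1583 = 5.39985.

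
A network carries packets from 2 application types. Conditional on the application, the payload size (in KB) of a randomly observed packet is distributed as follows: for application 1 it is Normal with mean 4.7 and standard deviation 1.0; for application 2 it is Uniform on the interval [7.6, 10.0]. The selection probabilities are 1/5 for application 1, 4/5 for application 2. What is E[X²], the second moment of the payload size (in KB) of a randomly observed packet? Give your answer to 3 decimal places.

66.954

For each component E[X²] = Var + (mean)², giving 1: 23.09; 2: 77.92.
Overall E[X²] = 0.2·23.09 + 0.8·77.92 = 66.954.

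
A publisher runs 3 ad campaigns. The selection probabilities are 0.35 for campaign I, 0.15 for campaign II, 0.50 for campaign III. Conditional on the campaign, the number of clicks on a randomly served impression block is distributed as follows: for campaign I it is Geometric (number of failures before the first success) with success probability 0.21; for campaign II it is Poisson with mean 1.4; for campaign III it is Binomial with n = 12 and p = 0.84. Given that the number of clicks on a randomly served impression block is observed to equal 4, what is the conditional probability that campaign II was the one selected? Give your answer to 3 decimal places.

0.171

Likelihoods P(X=4 | ·): I: 0.0817952; II: 0.039472; III: 0.000105848.
Posterior ∝ prior × likelihood. Numerator for II: 0.15·0.039472 = 0.00592079.
Normalizing constant: 0.35·0.0817952 + 0.15·0.039472 + 0.5·0.000105848 = 0.034602.
P(II | observation) = 0.00592079 / 0.034602 = 0.171111.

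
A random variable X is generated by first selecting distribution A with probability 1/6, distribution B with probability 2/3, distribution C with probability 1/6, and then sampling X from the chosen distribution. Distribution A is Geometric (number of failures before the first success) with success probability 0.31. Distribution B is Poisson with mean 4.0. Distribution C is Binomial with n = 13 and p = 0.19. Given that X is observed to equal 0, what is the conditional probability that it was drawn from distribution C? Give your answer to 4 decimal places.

Likelihoods P(X=0 | ·): A: 0.31; B: 0.0183156; C: 0.0646108.
Posterior ∝ prior × likelihood. Numerator for C: 0.166667·0.0646108 = 0.0107685.
Normalizing constant: 0.166667·0.31 + 0.666667·0.0183156 + 0.166667·0.0646108 = 0.0746456.
P(C | observation) = 0.0107685 / 0.0746456 = 0.144261.

0.1443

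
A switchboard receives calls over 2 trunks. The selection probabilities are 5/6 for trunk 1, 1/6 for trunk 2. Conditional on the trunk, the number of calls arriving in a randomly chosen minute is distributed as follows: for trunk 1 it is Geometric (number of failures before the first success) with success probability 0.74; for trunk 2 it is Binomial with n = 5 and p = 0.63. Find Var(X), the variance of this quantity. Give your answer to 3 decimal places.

Per component, 1: μ=0.351351, E[X²]=0.598247; 2: μ=3.15, E[X²]=11.088.
E[X] = 0.833333·0.351351 + 0.166667·3.15 = 0.817793.
E[X²] = 0.833333·0.598247 + 0.166667·11.088 = 2.34654.
Var(X) = E[X²] − (E[X])² = 2.34654 − 0.668785 = 1.67775.

1.678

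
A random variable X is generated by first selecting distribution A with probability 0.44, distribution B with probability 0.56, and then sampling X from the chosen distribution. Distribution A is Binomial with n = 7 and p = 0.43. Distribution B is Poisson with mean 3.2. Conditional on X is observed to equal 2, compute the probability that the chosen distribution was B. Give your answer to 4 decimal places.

Likelihoods P(X=2 | ·): A: 0.233631; B: 0.208702.
Posterior ∝ prior × likelihood. Numerator for B: 0.56·0.208702 = 0.116873.
Normalizing constant: 0.44·0.233631 + 0.56·0.208702 = 0.219671.
P(B | observation) = 0.116873 / 0.219671 = 0.532038.

0.5320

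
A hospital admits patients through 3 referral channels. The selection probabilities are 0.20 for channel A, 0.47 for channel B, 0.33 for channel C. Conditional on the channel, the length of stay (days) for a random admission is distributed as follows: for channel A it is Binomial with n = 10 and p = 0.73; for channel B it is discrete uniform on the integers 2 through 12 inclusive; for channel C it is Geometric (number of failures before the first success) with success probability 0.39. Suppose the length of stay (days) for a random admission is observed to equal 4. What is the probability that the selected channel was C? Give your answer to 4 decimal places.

Likelihoods P(X=4 | ·): A: 0.0231043; B: 0.0909091; C: 0.0539988.
Posterior ∝ prior × likelihood. Numerator for C: 0.33·0.0539988 = 0.0178196.
Normalizing constant: 0.2·0.0231043 + 0.47·0.0909091 + 0.33·0.0539988 = 0.0651677.
P(C | observation) = 0.0178196 / 0.0651677 = 0.273442.

0.2734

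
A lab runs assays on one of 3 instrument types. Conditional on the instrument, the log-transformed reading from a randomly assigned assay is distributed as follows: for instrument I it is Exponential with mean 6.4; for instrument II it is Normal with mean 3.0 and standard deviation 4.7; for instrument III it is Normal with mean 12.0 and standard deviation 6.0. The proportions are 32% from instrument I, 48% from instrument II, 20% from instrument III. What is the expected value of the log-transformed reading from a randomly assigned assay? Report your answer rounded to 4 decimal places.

5.8880

Component means — I: 6.4; II: 3; III: 12.
E[X] = 0.32·6.4 + 0.48·3 + 0.2·12 = 5.888.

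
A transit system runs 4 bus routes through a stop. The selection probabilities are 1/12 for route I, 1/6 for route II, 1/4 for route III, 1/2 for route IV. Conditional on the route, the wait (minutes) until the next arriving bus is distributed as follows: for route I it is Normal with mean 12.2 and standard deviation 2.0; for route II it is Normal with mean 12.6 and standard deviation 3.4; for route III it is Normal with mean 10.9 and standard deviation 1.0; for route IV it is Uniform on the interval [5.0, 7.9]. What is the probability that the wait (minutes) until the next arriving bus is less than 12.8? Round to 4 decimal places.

Conditional on each route, P(X < 12.8): I: 0.617911; II: 0.523454; III: 0.971283; IV: 1.
By total probability, P(X < 12.8) = 0.0833333·0.617911 + 0.166667·0.523454 + 0.25·0.971283 + 0.5·1 = 0.881556.

0.8816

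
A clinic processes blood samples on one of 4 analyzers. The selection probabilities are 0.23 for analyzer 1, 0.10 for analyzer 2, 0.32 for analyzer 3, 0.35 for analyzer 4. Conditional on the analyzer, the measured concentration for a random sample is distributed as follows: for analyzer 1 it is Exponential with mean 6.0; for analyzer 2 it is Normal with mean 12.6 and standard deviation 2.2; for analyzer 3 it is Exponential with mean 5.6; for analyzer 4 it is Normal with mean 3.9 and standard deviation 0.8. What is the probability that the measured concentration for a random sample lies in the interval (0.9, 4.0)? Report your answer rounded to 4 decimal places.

0.3881

Conditional on each analyzer, P(0.9 < X < 4.0): 1: 0.347291; 2: 4.62696e-05; 3: 0.361994; 4: 0.54965.
By total probability, P(0.9 < X < 4.0) = 0.23·0.347291 + 0.1·4.62696e-05 + 0.32·0.361994 + 0.35·0.54965 = 0.388097.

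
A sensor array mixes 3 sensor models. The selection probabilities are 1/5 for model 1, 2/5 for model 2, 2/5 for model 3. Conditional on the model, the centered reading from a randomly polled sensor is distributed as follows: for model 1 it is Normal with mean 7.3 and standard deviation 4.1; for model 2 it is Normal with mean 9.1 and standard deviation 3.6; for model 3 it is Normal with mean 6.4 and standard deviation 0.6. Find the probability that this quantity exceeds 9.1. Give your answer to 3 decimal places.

Conditional on each model, P(X > 9.1): 1: 0.330322; 2: 0.5; 3: 3.39767e-06.
By total probability, P(X > 9.1) = 0.2·0.330322 + 0.4·0.5 + 0.4·3.39767e-06 = 0.266066.

0.266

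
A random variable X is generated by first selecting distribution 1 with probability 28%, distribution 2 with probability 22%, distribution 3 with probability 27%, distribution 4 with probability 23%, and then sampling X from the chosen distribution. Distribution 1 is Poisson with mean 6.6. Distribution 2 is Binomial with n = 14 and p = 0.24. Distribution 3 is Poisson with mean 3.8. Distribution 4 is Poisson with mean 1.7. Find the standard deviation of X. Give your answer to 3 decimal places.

2.653

Per component, 1: μ=6.6, E[X²]=50.16; 2: μ=3.36, E[X²]=13.8432; 3: μ=3.8, E[X²]=18.24; 4: μ=1.7, E[X²]=4.59.
E[X] = 0.28·6.6 + 0.22·3.36 + 0.27·3.8 + 0.23·1.7 = 4.0042.
E[X²] = 0.28·50.16 + 0.22·13.8432 + 0.27·18.24 + 0.23·4.59 = 23.0708.
Var(X) = E[X²] − (E[X])² = 23.0708 − 16.0336 = 7.03719.
SD(X) = √7.03719 = 2.65277.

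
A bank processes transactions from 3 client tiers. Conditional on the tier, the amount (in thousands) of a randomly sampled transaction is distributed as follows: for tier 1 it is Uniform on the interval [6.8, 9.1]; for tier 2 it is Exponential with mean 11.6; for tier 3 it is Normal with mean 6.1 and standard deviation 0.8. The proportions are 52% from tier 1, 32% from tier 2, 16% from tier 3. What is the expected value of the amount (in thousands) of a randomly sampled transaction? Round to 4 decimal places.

Component means — 1: 7.95; 2: 11.6; 3: 6.1.
E[X] = 0.52·7.95 + 0.32·11.6 + 0.16·6.1 = 8.822.

8.8220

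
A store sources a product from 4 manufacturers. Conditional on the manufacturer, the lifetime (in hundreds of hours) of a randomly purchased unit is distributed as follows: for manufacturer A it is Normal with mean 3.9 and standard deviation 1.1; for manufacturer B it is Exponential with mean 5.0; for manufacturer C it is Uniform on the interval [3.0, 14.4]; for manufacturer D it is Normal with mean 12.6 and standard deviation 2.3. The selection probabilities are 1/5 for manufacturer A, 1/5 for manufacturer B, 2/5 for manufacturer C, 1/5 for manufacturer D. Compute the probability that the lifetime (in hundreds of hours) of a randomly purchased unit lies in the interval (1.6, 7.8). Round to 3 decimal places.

Conditional on each manufacturer, P(1.6 < X < 7.8): A: 0.981536; B: 0.516013; C: 0.421053; D: 0.0184452.
By total probability, P(1.6 < X < 7.8) = 0.2·0.981536 + 0.2·0.516013 + 0.4·0.421053 + 0.2·0.0184452 = 0.47162.

0.472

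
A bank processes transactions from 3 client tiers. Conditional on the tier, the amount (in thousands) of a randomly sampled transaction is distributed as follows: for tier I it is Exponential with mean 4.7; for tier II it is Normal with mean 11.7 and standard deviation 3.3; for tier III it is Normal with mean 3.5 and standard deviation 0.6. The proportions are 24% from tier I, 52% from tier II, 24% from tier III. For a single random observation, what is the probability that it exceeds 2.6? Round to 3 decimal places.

0.880

Conditional on each tier, P(X > 2.6): I: 0.575111; II: 0.997088; III: 0.933193.
By total probability, P(X > 2.6) = 0.24·0.575111 + 0.52·0.997088 + 0.24·0.933193 = 0.880479.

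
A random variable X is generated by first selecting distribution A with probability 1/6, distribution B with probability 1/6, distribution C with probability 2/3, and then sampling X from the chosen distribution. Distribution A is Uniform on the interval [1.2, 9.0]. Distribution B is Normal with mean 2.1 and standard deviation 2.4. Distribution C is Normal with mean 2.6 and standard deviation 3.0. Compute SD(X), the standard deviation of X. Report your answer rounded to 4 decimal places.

2.9626

Per component, A: μ=5.1, E[X²]=31.08; B: μ=2.1, E[X²]=10.17; C: μ=2.6, E[X²]=15.76.
E[X] = 0.166667·5.1 + 0.166667·2.1 + 0.666667·2.6 = 2.93333.
E[X²] = 0.166667·31.08 + 0.166667·10.17 + 0.666667·15.76 = 17.3817.
Var(X) = E[X²] − (E[X])² = 17.3817 − 8.60444 = 8.77722.
SD(X) = √8.77722 = 2.96264.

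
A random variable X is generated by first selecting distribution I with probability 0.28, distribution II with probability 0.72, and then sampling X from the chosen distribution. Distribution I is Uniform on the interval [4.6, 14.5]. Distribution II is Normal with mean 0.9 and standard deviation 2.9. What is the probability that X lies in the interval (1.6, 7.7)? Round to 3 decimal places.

0.372

Conditional on each component, P(1.6 < X < 7.7): I: 0.313131; II: 0.395113.
By total probability, P(1.6 < X < 7.7) = 0.28·0.313131 + 0.72·0.395113 = 0.372158.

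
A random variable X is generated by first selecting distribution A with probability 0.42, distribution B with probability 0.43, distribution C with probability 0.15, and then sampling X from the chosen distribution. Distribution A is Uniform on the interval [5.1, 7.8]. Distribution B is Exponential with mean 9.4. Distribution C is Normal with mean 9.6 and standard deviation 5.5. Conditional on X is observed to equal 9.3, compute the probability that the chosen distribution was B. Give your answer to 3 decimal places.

0.610

Likelihoods f(9.3 | ·): A: 0; B: 0.0395547; C: 0.0724271.
Posterior ∝ prior × likelihood. Numerator for B: 0.43·0.0395547 = 0.0170085.
Normalizing constant: 0.42·0 + 0.43·0.0395547 + 0.15·0.0724271 = 0.0278726.
P(B | observation) = 0.0170085 / 0.0278726 = 0.610224.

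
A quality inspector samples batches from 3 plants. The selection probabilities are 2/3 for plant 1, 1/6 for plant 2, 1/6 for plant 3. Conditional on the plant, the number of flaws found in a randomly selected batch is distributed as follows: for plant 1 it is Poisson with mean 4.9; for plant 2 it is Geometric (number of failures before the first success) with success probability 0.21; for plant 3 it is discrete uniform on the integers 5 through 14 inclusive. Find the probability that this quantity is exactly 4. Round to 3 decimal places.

Conditional on each plant, P(X = 4): 1: 0.178867; 2: 0.0817952; 3: 0.
By total probability, P(X = 4) = 0.666667·0.178867 + 0.166667·0.0817952 + 0.166667·0 = 0.132877.

0.133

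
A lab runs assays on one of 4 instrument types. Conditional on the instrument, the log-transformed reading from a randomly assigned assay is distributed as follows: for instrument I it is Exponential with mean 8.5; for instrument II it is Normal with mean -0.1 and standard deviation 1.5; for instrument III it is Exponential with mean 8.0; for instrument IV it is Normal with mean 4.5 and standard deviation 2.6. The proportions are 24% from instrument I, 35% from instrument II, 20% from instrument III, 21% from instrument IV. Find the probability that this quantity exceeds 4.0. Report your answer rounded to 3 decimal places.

Conditional on each instrument, P(X > 4.0): I: 0.624635; II: 0.00313484; III: 0.606531; IV: 0.576249.
By total probability, P(X > 4.0) = 0.24·0.624635 + 0.35·0.00313484 + 0.2·0.606531 + 0.21·0.576249 = 0.393328.

0.393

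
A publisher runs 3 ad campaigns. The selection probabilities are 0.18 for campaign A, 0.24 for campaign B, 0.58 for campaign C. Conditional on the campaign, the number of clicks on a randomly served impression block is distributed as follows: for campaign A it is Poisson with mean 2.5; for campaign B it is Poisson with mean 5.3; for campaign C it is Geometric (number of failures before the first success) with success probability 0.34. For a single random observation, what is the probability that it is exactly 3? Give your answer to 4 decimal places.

Conditional on each campaign, P(X = 3): A: 0.213763; B: 0.123856; C: 0.0977486.
By total probability, P(X = 3) = 0.18·0.213763 + 0.24·0.123856 + 0.58·0.0977486 = 0.124897.

0.1249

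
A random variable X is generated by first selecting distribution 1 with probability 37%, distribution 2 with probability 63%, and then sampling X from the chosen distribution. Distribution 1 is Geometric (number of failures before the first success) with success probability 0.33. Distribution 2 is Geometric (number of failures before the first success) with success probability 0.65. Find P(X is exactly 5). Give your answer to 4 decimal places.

0.0186

Conditional on each component, P(X = 5): 1: 0.0445541; 2: 0.00341392.
By total probability, P(X = 5) = 0.37·0.0445541 + 0.63·0.00341392 = 0.0186358.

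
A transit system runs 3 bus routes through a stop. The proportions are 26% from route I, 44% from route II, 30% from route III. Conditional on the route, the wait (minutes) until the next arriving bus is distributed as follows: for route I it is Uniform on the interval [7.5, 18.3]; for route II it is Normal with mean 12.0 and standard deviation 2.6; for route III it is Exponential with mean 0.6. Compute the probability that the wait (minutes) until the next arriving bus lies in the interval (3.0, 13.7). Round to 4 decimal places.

Conditional on each route, P(3.0 < X < 13.7): I: 0.574074; II: 0.743126; III: 0.00673795.
By total probability, P(3.0 < X < 13.7) = 0.26·0.574074 + 0.44·0.743126 + 0.3·0.00673795 = 0.478256.

0.4783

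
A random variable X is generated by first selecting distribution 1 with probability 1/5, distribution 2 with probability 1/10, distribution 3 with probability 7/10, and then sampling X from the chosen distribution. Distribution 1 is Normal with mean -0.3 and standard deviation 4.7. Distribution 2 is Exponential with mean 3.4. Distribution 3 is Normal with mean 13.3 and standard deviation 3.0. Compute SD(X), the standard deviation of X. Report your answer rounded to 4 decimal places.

6.7010

Per component, 1: μ=-0.3, E[X²]=22.18; 2: μ=3.4, E[X²]=23.12; 3: μ=13.3, E[X²]=185.89.
E[X] = 0.2·-0.3 + 0.1·3.4 + 0.7·13.3 = 9.59.
E[X²] = 0.2·22.18 + 0.1·23.12 + 0.7·185.89 = 136.871.
Var(X) = E[X²] − (E[X])² = 136.871 − 91.9681 = 44.9029.
SD(X) = √44.9029 = 6.70096.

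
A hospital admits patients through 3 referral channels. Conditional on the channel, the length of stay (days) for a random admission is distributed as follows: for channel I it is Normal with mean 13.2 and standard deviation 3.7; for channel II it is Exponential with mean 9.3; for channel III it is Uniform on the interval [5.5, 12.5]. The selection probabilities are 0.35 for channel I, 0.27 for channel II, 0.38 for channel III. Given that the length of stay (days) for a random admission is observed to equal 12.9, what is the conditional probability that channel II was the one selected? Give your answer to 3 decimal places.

Likelihoods f(12.9 | ·): I: 0.107468; II: 0.0268602; III: 0.
Posterior ∝ prior × likelihood. Numerator for II: 0.27·0.0268602 = 0.00725224.
Normalizing constant: 0.35·0.107468 + 0.27·0.0268602 + 0.38·0 = 0.0448662.
P(II | observation) = 0.00725224 / 0.0448662 = 0.161642.

0.162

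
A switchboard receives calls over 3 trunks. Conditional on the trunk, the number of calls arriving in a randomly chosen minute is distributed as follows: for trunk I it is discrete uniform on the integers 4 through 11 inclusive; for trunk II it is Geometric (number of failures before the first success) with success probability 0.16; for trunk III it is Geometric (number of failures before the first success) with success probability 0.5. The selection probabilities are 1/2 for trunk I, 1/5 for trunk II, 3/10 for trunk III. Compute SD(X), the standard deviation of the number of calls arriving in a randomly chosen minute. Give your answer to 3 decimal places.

Per component, I: μ=7.5, E[X²]=61.5; II: μ=5.25, E[X²]=60.375; III: μ=1, E[X²]=3.
E[X] = 0.5·7.5 + 0.2·5.25 + 0.3·1 = 5.1.
E[X²] = 0.5·61.5 + 0.2·60.375 + 0.3·3 = 43.725.
Var(X) = E[X²] − (E[X])² = 43.725 − 26.01 = 17.715.
SD(X) = √17.715 = 4.20892.

4.209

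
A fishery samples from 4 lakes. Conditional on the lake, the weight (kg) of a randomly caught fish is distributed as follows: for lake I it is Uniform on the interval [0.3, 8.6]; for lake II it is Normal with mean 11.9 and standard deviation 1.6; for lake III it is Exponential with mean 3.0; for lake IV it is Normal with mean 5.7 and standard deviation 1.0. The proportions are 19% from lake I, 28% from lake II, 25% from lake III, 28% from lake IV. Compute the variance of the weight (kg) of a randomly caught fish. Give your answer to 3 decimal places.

Per component, I: μ=4.45, E[X²]=25.5433; II: μ=11.9, E[X²]=144.17; III: μ=3, E[X²]=18; IV: μ=5.7, E[X²]=33.49.
E[X] = 0.19·4.45 + 0.28·11.9 + 0.25·3 + 0.28·5.7 = 6.5235.
E[X²] = 0.19·25.5433 + 0.28·144.17 + 0.25·18 + 0.28·33.49 = 59.098.
Var(X) = E[X²] − (E[X])² = 59.098 − 42.5561 = 16.542.

16.542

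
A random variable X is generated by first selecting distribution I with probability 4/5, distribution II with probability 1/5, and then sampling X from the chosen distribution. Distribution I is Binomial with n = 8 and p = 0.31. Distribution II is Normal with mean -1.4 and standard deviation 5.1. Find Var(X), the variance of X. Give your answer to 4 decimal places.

8.9797

Per component, I: μ=2.48, E[X²]=7.8616; II: μ=-1.4, E[X²]=27.97.
E[X] = 0.8·2.48 + 0.2·-1.4 = 1.704.
E[X²] = 0.8·7.8616 + 0.2·27.97 = 11.8833.
Var(X) = E[X²] − (E[X])² = 11.8833 − 2.90362 = 8.97966.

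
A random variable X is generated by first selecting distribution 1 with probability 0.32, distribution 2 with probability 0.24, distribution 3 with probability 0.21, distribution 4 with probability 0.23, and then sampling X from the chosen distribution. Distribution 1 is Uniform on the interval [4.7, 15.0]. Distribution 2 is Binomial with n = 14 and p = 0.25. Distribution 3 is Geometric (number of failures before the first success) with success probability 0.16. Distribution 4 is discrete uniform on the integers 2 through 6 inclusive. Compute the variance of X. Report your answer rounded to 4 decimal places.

Per component, 1: μ=9.85, E[X²]=105.863; 2: μ=3.5, E[X²]=14.875; 3: μ=5.25, E[X²]=60.375; 4: μ=4, E[X²]=18.
E[X] = 0.32·9.85 + 0.24·3.5 + 0.21·5.25 + 0.23·4 = 6.0145.
E[X²] = 0.32·105.863 + 0.24·14.875 + 0.21·60.375 + 0.23·18 = 54.265.
Var(X) = E[X²] − (E[X])² = 54.265 − 36.1742 = 18.0908.

18.0908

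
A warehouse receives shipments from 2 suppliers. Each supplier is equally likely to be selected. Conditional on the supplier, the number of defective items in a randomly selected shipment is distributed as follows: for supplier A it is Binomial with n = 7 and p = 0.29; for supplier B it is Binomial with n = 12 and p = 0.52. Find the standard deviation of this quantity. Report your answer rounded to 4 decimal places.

Per component, A: μ=2.03, E[X²]=5.5622; B: μ=6.24, E[X²]=41.9328.
E[X] = 0.5·2.03 + 0.5·6.24 = 4.135.
E[X²] = 0.5·5.5622 + 0.5·41.9328 = 23.7475.
Var(X) = E[X²] − (E[X])² = 23.7475 − 17.0982 = 6.64927.
SD(X) = √6.64927 = 2.57862.

2.5786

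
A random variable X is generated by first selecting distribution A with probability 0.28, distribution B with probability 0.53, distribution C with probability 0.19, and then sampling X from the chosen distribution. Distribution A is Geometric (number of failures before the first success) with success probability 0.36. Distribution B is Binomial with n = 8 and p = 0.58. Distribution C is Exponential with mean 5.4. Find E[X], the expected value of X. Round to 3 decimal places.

Component means — A: 1.77778; B: 4.64; C: 5.4.
E[X] = 0.28·1.77778 + 0.53·4.64 + 0.19·5.4 = 3.98298.

3.983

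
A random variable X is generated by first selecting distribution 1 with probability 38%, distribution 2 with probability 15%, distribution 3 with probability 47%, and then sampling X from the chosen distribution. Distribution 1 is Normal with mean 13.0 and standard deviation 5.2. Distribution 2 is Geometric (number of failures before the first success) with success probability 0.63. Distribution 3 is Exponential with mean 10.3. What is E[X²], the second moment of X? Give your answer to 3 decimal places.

174.411

For each component E[X²] = Var + (mean)², giving 1: 196.04; 2: 1.27715; 3: 212.18.
Overall E[X²] = 0.38·196.04 + 0.15·1.27715 + 0.47·212.18 = 174.411.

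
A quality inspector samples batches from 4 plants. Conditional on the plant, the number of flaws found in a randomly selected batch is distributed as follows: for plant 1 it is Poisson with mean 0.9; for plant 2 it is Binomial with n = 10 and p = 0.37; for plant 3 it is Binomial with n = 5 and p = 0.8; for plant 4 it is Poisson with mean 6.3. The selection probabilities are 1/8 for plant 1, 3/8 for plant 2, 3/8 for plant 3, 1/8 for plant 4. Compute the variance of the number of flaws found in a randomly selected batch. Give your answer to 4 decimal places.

Per component, 1: μ=0.9, E[X²]=1.71; 2: μ=3.7, E[X²]=16.021; 3: μ=4, E[X²]=16.8; 4: μ=6.3, E[X²]=45.99.
E[X] = 0.125·0.9 + 0.375·3.7 + 0.375·4 + 0.125·6.3 = 3.7875.
E[X²] = 0.125·1.71 + 0.375·16.021 + 0.375·16.8 + 0.125·45.99 = 18.2704.
Var(X) = E[X²] − (E[X])² = 18.2704 − 14.3452 = 3.92522.

3.9252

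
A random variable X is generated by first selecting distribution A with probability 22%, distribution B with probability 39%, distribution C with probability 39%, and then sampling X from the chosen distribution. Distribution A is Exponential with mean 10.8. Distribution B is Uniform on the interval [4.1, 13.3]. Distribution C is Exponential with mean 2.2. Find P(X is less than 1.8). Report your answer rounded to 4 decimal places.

0.2517

Conditional on each component, P(X < 1.8): A: 0.153518; B: 0; C: 0.558767.
By total probability, P(X < 1.8) = 0.22·0.153518 + 0.39·0 + 0.39·0.558767 = 0.251693.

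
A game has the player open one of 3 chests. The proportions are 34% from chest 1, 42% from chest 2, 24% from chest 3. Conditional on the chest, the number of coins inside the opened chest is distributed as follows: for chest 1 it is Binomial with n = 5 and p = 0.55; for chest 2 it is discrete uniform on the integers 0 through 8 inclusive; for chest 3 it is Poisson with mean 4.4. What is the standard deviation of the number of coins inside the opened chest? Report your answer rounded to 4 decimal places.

2.1767

Per component, 1: μ=2.75, E[X²]=8.8; 2: μ=4, E[X²]=22.6667; 3: μ=4.4, E[X²]=23.76.
E[X] = 0.34·2.75 + 0.42·4 + 0.24·4.4 = 3.671.
E[X²] = 0.34·8.8 + 0.42·22.6667 + 0.24·23.76 = 18.2144.
Var(X) = E[X²] − (E[X])² = 18.2144 − 13.4762 = 4.73816.
SD(X) = √4.73816 = 2.17673.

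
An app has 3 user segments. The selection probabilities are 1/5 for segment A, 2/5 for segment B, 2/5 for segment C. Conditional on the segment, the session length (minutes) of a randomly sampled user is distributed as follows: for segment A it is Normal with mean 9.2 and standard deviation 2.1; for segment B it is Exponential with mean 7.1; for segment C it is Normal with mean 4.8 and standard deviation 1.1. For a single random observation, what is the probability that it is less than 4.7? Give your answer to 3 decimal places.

0.382

Conditional on each segment, P(X < 4.7): A: 0.0160623; B: 0.484167; C: 0.463782.
By total probability, P(X < 4.7) = 0.2·0.0160623 + 0.4·0.484167 + 0.4·0.463782 = 0.382392.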